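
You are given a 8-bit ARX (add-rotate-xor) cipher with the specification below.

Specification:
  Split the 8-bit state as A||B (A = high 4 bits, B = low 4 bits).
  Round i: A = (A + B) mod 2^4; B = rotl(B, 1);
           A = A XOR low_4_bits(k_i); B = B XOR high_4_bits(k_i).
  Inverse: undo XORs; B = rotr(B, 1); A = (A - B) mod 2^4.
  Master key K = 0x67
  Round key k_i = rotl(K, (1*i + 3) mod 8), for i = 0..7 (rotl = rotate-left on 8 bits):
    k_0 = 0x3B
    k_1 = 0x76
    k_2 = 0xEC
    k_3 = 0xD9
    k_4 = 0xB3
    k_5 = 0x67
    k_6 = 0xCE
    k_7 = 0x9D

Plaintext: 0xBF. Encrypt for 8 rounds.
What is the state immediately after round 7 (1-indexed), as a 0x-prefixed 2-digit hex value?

s_0 = plaintext = 0xBF
s_1 = Round(s_0, k_0) = 0x1C
s_2 = Round(s_1, k_1) = 0xBE
s_3 = Round(s_2, k_2) = 0x53
s_4 = Round(s_3, k_3) = 0x1B
s_5 = Round(s_4, k_4) = 0xFC
s_6 = Round(s_5, k_5) = 0xCF
s_7 = Round(s_6, k_6) = 0x53
s_8 = Round(s_7, k_7) = 0x5F

0x53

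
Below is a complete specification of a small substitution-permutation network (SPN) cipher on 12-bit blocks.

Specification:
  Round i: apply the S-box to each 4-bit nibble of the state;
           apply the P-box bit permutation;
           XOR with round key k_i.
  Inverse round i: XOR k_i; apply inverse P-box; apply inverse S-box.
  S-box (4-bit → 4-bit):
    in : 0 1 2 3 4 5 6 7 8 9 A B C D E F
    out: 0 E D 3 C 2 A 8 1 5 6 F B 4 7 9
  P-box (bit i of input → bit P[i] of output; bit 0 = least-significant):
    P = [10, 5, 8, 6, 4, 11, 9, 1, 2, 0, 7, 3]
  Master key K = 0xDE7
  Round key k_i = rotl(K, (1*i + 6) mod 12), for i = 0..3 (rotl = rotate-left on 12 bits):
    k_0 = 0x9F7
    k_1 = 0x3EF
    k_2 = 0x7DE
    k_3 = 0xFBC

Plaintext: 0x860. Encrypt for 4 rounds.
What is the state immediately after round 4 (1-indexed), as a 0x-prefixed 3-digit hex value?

s_0 = plaintext = 0x860
s_1 = Round(s_0, k_0) = 0x1F1
s_2 = Round(s_1, k_1) = 0x214
s_3 = Round(s_2, k_2) = 0xC10
s_4 = Round(s_3, k_3) = 0x5B3

0x5B3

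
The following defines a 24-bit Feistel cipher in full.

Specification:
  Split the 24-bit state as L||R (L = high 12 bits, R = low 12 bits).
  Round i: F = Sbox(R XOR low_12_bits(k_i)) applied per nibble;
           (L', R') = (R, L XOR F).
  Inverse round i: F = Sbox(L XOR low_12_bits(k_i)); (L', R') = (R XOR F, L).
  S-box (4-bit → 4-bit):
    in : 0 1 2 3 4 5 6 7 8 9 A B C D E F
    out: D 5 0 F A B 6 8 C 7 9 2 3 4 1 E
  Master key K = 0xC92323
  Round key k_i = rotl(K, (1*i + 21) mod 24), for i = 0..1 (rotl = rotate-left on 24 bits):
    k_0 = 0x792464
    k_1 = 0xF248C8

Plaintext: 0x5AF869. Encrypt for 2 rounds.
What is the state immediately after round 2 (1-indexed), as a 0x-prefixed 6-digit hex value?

s_0 = plaintext = 0x5AF869
s_1 = Round(s_0, k_0) = 0x86967B
s_2 = Round(s_1, k_1) = 0x67B946

0x67B946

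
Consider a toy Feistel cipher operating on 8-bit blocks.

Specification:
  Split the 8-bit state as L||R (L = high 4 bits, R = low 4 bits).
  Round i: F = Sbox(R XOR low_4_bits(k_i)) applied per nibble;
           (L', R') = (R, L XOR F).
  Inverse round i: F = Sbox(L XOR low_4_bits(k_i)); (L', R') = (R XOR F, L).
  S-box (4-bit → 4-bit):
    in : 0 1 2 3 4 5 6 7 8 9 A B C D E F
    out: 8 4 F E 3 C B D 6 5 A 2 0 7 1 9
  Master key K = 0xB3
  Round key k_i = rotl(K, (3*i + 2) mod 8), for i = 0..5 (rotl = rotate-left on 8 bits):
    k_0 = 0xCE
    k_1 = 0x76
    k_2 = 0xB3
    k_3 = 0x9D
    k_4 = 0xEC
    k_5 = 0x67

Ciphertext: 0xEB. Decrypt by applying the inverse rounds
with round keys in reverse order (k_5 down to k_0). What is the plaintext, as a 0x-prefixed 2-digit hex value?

s_0 = ciphertext = 0xEB
s_1 = InvRound(s_0, k_5) = 0xEE
s_2 = InvRound(s_1, k_4) = 0x1E
s_3 = InvRound(s_2, k_3) = 0xE1
s_4 = InvRound(s_3, k_2) = 0x6E
s_5 = InvRound(s_4, k_1) = 0x66
s_6 = InvRound(s_5, k_0) = 0x06

0x06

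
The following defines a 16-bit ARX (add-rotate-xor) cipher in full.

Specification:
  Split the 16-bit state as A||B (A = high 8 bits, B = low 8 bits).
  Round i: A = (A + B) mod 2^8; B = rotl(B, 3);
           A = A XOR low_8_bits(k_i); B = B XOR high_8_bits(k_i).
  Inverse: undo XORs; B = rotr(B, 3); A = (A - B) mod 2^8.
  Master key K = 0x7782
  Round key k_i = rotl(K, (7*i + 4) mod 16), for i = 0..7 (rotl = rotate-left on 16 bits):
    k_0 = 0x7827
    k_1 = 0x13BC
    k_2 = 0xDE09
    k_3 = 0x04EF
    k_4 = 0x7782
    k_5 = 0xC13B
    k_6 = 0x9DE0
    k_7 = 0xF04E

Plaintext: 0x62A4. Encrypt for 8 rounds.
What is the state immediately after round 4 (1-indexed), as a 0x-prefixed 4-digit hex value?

s_0 = plaintext = 0x62A4
s_1 = Round(s_0, k_0) = 0x215D
s_2 = Round(s_1, k_1) = 0xC2F9
s_3 = Round(s_2, k_2) = 0xB211
s_4 = Round(s_3, k_3) = 0x2C8C
s_5 = Round(s_4, k_4) = 0x3A13
s_6 = Round(s_5, k_5) = 0x7659
s_7 = Round(s_6, k_6) = 0x2F57
s_8 = Round(s_7, k_7) = 0xC84A

0x2C8C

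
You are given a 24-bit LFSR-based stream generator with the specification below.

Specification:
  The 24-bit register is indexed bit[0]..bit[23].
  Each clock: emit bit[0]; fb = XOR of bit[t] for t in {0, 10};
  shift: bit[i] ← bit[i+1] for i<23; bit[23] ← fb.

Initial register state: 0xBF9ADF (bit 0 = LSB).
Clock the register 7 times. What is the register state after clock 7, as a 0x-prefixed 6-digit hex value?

0x737F35

reg_0 = 0xBF9ADF
clock 1: out=1, reg = 0xDFCD6F
clock 2: out=1, reg = 0x6FE6B7
clock 3: out=1, reg = 0x37F35B
clock 4: out=1, reg = 0x9BF9AD
clock 5: out=1, reg = 0xCDFCD6
clock 6: out=0, reg = 0xE6FE6B
clock 7: out=1, reg = 0x737F35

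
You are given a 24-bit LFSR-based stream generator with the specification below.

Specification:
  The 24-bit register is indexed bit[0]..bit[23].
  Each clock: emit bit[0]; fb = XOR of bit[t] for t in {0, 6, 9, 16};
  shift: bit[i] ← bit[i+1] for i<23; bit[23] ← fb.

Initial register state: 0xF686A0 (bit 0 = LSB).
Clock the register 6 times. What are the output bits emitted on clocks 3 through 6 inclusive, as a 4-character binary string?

reg_0 = 0xF686A0
clock 1: out=0, reg = 0xFB4350
clock 2: out=0, reg = 0xFDA1A8
clock 3: out=0, reg = 0xFED0D4
clock 4: out=0, reg = 0xFF686A
clock 5: out=0, reg = 0x7FB435
clock 6: out=1, reg = 0x3FDA1A

0001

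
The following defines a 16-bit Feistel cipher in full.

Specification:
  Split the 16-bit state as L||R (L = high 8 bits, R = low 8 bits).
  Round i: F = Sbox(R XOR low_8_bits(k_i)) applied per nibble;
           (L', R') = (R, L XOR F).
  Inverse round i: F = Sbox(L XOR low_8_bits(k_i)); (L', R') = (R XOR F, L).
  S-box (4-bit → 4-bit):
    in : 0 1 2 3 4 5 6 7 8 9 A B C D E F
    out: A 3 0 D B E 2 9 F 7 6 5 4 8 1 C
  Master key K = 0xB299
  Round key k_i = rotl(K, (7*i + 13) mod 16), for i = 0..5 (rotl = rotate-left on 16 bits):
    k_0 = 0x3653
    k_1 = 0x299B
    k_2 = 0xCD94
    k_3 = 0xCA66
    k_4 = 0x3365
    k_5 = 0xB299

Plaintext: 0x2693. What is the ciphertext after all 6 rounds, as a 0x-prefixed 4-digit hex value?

s_0 = plaintext = 0x2693
s_1 = Round(s_0, k_0) = 0x936C
s_2 = Round(s_1, k_1) = 0x6C5A
s_3 = Round(s_2, k_2) = 0x5A2D
s_4 = Round(s_3, k_3) = 0x2DEF
s_5 = Round(s_4, k_4) = 0xEFDB
s_6 = Round(s_5, k_5) = 0xDB5F

0xDB5F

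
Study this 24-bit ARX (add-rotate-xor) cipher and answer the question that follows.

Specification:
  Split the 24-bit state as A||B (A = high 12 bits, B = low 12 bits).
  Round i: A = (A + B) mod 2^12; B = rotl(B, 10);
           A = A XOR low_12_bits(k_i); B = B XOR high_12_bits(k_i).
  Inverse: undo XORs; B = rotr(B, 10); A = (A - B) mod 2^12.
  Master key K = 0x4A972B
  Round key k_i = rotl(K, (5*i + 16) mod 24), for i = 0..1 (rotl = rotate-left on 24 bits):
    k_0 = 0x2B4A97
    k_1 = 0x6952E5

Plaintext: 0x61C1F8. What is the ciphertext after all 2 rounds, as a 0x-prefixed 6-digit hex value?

s_0 = plaintext = 0x61C1F8
s_1 = Round(s_0, k_0) = 0x2832CA
s_2 = Round(s_1, k_1) = 0x7A8E27

0x7A8E27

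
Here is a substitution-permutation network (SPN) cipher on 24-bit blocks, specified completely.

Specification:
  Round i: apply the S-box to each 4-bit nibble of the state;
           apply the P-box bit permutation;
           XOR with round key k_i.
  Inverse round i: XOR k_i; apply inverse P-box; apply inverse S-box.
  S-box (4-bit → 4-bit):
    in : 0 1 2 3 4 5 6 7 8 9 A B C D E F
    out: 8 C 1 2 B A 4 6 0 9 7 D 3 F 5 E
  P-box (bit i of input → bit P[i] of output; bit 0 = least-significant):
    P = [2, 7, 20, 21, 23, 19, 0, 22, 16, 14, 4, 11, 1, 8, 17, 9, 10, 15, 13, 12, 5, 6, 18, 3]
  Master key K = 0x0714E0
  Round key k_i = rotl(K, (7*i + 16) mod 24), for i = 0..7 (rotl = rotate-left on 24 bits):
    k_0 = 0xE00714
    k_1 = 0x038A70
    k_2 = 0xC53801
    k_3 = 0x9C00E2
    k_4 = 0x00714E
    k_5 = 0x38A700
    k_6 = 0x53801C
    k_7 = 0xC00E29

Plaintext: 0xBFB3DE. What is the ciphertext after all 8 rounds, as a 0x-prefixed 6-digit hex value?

s_0 = plaintext = 0xBFB3DE
s_1 = Round(s_0, k_0) = 0x3EF53B
s_2 = Round(s_1, k_1) = 0x39E534
s_3 = Round(s_2, k_2) = 0xEF64C7
s_4 = Round(s_3, k_3) = 0x03F842
s_5 = Round(s_4, k_4) = 0xCAF242
s_6 = Round(s_5, k_5) = 0xF30064
s_7 = Round(s_6, k_6) = 0x770AD1
s_8 = Round(s_7, k_7) = 0x3DEC78

0x3DEC78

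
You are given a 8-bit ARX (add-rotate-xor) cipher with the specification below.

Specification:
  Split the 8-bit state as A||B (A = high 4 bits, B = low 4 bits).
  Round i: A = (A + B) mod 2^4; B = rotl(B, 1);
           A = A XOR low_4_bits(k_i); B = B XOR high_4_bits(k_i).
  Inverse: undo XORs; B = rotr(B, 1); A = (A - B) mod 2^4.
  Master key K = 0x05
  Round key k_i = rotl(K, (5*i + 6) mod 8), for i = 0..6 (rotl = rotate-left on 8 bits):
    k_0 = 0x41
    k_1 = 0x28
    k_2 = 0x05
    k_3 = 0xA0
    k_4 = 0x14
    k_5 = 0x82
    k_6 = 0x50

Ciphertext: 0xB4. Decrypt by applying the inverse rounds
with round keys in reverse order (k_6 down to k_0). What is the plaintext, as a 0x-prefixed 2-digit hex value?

0xD8

s_0 = ciphertext = 0xB4
s_1 = InvRound(s_0, k_6) = 0x38
s_2 = InvRound(s_1, k_5) = 0x10
s_3 = InvRound(s_2, k_4) = 0xD8
s_4 = InvRound(s_3, k_3) = 0xC1
s_5 = InvRound(s_4, k_2) = 0x18
s_6 = InvRound(s_5, k_1) = 0x45
s_7 = InvRound(s_6, k_0) = 0xD8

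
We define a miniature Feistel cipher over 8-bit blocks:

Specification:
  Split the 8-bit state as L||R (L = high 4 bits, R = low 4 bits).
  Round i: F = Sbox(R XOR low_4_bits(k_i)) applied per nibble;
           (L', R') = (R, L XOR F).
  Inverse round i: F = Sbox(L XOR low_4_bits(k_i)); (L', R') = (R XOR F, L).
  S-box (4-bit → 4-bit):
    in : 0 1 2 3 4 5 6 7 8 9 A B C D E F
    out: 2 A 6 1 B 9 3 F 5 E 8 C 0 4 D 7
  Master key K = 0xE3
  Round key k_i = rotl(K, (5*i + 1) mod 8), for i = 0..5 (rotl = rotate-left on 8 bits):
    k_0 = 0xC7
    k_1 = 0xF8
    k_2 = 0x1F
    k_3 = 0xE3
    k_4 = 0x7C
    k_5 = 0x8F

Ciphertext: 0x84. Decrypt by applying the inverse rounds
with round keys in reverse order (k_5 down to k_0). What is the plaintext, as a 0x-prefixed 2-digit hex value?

0x65

s_0 = ciphertext = 0x84
s_1 = InvRound(s_0, k_5) = 0xB8
s_2 = InvRound(s_1, k_4) = 0x7B
s_3 = InvRound(s_2, k_3) = 0x07
s_4 = InvRound(s_3, k_2) = 0x00
s_5 = InvRound(s_4, k_1) = 0x50
s_6 = InvRound(s_5, k_0) = 0x65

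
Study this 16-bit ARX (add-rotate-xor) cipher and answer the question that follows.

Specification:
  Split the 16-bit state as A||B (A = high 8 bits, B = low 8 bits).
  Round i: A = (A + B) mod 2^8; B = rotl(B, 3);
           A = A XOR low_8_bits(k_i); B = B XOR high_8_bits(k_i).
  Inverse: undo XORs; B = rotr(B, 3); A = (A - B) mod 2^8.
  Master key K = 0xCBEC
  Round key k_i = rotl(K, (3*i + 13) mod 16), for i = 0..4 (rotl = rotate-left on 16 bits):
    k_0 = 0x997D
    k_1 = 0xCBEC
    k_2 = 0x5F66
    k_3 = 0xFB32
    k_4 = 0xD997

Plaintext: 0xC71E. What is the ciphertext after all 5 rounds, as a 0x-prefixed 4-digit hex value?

s_0 = plaintext = 0xC71E
s_1 = Round(s_0, k_0) = 0x9869
s_2 = Round(s_1, k_1) = 0xED80
s_3 = Round(s_2, k_2) = 0x0B5B
s_4 = Round(s_3, k_3) = 0x5421
s_5 = Round(s_4, k_4) = 0xE2D0

0xE2D0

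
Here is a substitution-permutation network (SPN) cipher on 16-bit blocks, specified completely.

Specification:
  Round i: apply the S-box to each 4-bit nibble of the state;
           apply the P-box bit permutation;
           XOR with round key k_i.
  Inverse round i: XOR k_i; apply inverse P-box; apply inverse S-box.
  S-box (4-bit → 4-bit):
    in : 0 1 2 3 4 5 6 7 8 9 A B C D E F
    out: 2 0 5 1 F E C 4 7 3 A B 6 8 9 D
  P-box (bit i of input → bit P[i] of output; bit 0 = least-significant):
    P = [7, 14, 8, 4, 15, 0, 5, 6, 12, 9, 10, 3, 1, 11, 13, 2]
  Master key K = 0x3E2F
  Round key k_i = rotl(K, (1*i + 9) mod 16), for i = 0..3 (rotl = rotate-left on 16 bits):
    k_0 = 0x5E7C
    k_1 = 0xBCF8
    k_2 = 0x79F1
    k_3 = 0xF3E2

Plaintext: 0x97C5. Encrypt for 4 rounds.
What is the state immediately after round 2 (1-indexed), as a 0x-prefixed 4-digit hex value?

0x2D09

s_0 = plaintext = 0x97C5
s_1 = Round(s_0, k_0) = 0x134F
s_2 = Round(s_1, k_1) = 0x2D09
s_3 = Round(s_2, k_2) = 0x197A
s_4 = Round(s_3, k_3) = 0xA1D2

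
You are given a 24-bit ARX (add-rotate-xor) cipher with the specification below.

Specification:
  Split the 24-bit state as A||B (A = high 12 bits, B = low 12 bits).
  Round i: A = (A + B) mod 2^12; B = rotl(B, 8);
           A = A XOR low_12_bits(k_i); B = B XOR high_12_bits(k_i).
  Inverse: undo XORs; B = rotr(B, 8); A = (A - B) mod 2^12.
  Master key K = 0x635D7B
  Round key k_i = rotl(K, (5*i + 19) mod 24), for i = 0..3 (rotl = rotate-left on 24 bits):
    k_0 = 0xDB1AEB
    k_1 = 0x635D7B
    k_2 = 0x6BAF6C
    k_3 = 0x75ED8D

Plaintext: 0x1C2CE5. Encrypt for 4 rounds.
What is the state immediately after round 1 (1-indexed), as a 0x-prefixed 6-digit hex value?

0x44C87F

s_0 = plaintext = 0x1C2CE5
s_1 = Round(s_0, k_0) = 0x44C87F
s_2 = Round(s_1, k_1) = 0x1B09B2
s_3 = Round(s_2, k_2) = 0x40E421
s_4 = Round(s_3, k_3) = 0x5A261C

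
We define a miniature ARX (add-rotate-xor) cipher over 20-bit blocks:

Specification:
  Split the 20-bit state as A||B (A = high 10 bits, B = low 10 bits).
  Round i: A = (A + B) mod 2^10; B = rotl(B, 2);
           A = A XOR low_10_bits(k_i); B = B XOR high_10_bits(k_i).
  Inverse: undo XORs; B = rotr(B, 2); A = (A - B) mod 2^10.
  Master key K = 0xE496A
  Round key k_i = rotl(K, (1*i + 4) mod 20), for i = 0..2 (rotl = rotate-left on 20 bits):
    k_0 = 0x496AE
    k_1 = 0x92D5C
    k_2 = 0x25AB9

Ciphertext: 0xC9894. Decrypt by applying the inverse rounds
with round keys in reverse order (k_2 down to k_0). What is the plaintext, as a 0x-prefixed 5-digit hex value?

s_0 = ciphertext = 0xC9894
s_1 = InvRound(s_0, k_2) = 0xE7E00
s_2 = InvRound(s_1, k_1) = 0xEC712
s_3 = InvRound(s_2, k_0) = 0x64B8D

0x64B8D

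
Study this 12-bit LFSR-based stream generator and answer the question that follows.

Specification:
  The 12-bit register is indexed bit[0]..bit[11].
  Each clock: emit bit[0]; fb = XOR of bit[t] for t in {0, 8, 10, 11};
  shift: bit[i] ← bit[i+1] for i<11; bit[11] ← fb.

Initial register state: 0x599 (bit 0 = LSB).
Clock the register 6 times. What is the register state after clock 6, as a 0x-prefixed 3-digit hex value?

0x3D6

reg_0 = 0x599
clock 1: out=1, reg = 0xACC
clock 2: out=0, reg = 0xD66
clock 3: out=0, reg = 0xEB3
clock 4: out=1, reg = 0xF59
clock 5: out=1, reg = 0x7AC
clock 6: out=0, reg = 0x3D6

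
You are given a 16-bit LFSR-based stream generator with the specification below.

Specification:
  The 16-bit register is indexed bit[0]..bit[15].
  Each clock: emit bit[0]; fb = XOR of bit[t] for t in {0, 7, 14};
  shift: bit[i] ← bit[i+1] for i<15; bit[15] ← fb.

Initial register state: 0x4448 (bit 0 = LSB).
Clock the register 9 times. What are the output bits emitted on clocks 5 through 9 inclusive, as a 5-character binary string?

reg_0 = 0x4448
clock 1: out=0, reg = 0xA224
clock 2: out=0, reg = 0x5112
clock 3: out=0, reg = 0xA889
clock 4: out=1, reg = 0x5444
clock 5: out=0, reg = 0xAA22
clock 6: out=0, reg = 0x5511
clock 7: out=1, reg = 0x2A88
clock 8: out=0, reg = 0x9544
clock 9: out=0, reg = 0x4AA2

00100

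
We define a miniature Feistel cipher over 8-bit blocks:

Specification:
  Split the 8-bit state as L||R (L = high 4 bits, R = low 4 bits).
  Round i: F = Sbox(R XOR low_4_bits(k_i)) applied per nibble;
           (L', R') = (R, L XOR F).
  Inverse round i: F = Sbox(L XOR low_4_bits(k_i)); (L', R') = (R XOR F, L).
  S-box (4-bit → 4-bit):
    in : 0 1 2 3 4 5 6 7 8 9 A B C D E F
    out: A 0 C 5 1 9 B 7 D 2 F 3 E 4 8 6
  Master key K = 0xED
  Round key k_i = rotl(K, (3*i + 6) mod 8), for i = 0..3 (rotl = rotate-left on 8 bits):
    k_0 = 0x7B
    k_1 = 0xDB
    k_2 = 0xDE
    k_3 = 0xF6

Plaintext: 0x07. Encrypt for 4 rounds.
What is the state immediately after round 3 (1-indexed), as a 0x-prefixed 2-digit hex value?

0xE4

s_0 = plaintext = 0x07
s_1 = Round(s_0, k_0) = 0x7E
s_2 = Round(s_1, k_1) = 0xEE
s_3 = Round(s_2, k_2) = 0xE4
s_4 = Round(s_3, k_3) = 0x42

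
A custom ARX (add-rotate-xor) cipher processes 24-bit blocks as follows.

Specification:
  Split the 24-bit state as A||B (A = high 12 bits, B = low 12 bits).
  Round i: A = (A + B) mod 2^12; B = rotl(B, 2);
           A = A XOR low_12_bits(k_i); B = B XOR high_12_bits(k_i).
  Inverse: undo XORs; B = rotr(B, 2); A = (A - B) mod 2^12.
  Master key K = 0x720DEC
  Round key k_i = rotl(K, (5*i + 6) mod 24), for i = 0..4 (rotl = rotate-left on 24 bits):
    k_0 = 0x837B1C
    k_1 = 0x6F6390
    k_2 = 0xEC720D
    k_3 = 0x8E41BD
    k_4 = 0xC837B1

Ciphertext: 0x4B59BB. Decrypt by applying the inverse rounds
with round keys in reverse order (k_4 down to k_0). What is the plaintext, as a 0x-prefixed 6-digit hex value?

0x3D6330

s_0 = ciphertext = 0x4B59BB
s_1 = InvRound(s_0, k_4) = 0x1B614E
s_2 = InvRound(s_1, k_3) = 0x5A1A6A
s_3 = InvRound(s_2, k_2) = 0x28152B
s_4 = InvRound(s_3, k_1) = 0xC1A4F7
s_5 = InvRound(s_4, k_0) = 0x3D6330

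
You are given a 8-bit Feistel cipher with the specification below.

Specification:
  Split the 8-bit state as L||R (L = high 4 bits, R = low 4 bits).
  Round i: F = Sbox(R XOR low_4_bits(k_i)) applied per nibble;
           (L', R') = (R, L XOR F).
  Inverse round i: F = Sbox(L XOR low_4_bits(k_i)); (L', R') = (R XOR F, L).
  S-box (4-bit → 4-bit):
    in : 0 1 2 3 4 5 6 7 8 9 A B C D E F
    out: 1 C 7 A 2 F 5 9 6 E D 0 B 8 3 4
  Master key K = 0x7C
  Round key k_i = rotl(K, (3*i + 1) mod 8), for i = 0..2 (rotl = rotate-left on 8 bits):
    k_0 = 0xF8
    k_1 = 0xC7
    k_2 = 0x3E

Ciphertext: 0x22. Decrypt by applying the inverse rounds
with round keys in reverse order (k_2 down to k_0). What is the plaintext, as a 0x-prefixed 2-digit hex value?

s_0 = ciphertext = 0x22
s_1 = InvRound(s_0, k_2) = 0x92
s_2 = InvRound(s_1, k_1) = 0x19
s_3 = InvRound(s_2, k_0) = 0x71

0x71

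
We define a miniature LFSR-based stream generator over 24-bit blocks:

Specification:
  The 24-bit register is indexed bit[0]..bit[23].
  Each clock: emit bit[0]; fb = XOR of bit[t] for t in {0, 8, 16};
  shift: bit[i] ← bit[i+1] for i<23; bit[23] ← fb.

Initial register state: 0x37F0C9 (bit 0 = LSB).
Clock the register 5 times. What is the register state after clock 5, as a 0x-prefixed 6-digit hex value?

0x71BF86

reg_0 = 0x37F0C9
clock 1: out=1, reg = 0x1BF864
clock 2: out=0, reg = 0x8DFC32
clock 3: out=0, reg = 0xC6FE19
clock 4: out=1, reg = 0xE37F0C
clock 5: out=0, reg = 0x71BF86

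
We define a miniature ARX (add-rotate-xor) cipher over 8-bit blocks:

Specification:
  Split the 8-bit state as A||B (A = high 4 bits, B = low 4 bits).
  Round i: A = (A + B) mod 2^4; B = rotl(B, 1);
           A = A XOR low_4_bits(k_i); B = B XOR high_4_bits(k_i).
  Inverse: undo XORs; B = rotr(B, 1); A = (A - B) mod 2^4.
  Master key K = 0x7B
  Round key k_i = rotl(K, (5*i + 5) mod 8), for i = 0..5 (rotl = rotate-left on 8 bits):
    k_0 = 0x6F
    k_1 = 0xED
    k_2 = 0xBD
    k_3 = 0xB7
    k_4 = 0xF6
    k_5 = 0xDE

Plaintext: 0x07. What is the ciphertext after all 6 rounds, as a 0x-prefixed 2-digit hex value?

s_0 = plaintext = 0x07
s_1 = Round(s_0, k_0) = 0x88
s_2 = Round(s_1, k_1) = 0xDF
s_3 = Round(s_2, k_2) = 0x14
s_4 = Round(s_3, k_3) = 0x23
s_5 = Round(s_4, k_4) = 0x39
s_6 = Round(s_5, k_5) = 0x2E

0x2E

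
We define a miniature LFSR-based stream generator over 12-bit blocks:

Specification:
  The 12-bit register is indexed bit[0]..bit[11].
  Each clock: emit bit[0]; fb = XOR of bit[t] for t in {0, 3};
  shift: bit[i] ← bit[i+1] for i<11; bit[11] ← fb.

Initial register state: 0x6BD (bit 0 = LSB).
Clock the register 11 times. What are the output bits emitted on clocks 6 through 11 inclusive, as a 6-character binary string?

reg_0 = 0x6BD
clock 1: out=1, reg = 0x35E
clock 2: out=0, reg = 0x9AF
clock 3: out=1, reg = 0x4D7
clock 4: out=1, reg = 0xA6B
clock 5: out=1, reg = 0x535
clock 6: out=1, reg = 0xA9A
clock 7: out=0, reg = 0xD4D
clock 8: out=1, reg = 0x6A6
clock 9: out=0, reg = 0x353
clock 10: out=1, reg = 0x9A9
clock 11: out=1, reg = 0x4D4

101011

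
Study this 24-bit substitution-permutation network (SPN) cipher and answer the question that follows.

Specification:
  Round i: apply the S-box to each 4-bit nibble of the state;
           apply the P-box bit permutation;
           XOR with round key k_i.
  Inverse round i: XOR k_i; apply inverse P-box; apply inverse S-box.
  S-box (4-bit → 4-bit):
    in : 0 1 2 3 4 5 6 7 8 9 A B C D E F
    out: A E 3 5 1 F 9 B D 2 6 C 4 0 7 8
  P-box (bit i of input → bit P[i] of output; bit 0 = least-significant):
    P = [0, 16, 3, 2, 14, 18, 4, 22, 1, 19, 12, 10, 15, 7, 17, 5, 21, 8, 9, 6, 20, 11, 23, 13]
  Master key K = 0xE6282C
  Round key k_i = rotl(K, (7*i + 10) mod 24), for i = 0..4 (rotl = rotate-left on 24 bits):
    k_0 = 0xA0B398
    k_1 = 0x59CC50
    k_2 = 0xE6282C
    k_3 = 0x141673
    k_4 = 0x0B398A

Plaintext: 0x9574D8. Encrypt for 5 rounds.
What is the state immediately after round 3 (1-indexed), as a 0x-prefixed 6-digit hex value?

0x198B39

s_0 = plaintext = 0x9574D8
s_1 = Round(s_0, k_0) = 0x803877
s_2 = Round(s_1, k_1) = 0x8E3917
s_3 = Round(s_2, k_2) = 0x198B39
s_4 = Round(s_3, k_3) = 0x97EB43
s_5 = Round(s_4, k_4) = 0x29E443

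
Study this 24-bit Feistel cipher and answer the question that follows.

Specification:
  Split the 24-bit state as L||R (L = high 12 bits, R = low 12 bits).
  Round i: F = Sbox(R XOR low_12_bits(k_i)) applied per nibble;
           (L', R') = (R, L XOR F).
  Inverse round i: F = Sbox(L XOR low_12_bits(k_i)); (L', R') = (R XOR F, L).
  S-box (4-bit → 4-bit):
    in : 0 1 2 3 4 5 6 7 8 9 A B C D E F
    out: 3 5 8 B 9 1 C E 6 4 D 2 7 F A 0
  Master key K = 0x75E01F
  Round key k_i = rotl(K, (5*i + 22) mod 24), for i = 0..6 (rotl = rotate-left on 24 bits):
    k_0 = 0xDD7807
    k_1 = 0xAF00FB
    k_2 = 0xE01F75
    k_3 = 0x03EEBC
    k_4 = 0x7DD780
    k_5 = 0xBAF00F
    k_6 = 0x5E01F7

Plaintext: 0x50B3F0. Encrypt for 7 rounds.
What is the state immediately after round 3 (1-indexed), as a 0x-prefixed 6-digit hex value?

s_0 = plaintext = 0x50B3F0
s_1 = Round(s_0, k_0) = 0x3F0705
s_2 = Round(s_1, k_1) = 0x705DFA
s_3 = Round(s_2, k_2) = 0xDFAF65
s_4 = Round(s_3, k_3) = 0xF6580E
s_5 = Round(s_4, k_4) = 0x80EF0F
s_6 = Round(s_5, k_5) = 0xF0F83D
s_7 = Round(s_6, k_6) = 0x83DB72

0xDFAF65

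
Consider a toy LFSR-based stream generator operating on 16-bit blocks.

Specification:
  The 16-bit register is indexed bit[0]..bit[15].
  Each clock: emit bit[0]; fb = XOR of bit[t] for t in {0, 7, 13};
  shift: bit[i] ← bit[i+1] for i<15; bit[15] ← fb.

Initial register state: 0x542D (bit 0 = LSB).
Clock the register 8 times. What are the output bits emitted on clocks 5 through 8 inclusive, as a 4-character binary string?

reg_0 = 0x542D
clock 1: out=1, reg = 0xAA16
clock 2: out=0, reg = 0xD50B
clock 3: out=1, reg = 0xEA85
clock 4: out=1, reg = 0xF542
clock 5: out=0, reg = 0xFAA1
clock 6: out=1, reg = 0xFD50
clock 7: out=0, reg = 0xFEA8
clock 8: out=0, reg = 0x7F54

0100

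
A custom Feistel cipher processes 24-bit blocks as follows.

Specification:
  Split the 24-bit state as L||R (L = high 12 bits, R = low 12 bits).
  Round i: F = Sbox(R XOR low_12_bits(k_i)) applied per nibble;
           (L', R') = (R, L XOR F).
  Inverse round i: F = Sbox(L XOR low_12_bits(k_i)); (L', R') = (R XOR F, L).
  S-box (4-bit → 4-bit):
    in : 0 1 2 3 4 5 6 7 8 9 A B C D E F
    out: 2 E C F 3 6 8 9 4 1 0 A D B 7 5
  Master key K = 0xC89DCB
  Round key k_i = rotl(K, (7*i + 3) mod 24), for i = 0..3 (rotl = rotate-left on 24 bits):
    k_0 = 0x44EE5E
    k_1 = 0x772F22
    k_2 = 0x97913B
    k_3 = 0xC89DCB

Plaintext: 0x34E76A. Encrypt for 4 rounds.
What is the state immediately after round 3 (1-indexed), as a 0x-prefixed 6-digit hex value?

0xC7F98E

s_0 = plaintext = 0x34E76A
s_1 = Round(s_0, k_0) = 0x76A2BD
s_2 = Round(s_1, k_1) = 0x2BDC7F
s_3 = Round(s_2, k_2) = 0xC7F98E
s_4 = Round(s_3, k_3) = 0x98EF49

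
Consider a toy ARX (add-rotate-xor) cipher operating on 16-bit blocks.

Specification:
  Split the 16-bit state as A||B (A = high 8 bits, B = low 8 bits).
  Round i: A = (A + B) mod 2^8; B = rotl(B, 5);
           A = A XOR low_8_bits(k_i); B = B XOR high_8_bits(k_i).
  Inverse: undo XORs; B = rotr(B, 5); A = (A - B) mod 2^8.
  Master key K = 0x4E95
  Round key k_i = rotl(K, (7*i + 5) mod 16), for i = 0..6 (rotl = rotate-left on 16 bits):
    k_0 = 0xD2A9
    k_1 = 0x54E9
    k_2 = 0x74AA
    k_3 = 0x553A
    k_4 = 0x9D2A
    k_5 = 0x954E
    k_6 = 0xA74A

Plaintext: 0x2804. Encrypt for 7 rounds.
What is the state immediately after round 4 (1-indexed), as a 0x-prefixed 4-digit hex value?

s_0 = plaintext = 0x2804
s_1 = Round(s_0, k_0) = 0x8552
s_2 = Round(s_1, k_1) = 0x3E1E
s_3 = Round(s_2, k_2) = 0xF6B7
s_4 = Round(s_3, k_3) = 0x97A3
s_5 = Round(s_4, k_4) = 0x10E9
s_6 = Round(s_5, k_5) = 0xB7A8
s_7 = Round(s_6, k_6) = 0x15B2

0x97A3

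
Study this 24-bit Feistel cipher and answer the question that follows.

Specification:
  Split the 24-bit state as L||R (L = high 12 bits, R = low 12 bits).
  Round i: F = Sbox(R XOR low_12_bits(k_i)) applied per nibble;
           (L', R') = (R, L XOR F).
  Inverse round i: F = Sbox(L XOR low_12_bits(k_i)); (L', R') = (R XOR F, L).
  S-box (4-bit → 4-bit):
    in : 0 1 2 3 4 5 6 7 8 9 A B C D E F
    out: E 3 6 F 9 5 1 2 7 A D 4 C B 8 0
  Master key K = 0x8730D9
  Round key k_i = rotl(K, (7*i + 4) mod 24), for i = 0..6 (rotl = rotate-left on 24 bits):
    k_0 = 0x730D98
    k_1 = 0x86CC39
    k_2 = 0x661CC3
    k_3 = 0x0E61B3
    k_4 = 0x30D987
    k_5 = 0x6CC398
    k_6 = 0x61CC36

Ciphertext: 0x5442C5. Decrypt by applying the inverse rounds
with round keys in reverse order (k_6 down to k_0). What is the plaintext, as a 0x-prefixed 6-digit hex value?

0xF018CD

s_0 = ciphertext = 0x5442C5
s_1 = InvRound(s_0, k_6) = 0x8E3544
s_2 = InvRound(s_1, k_5) = 0x1608E3
s_3 = InvRound(s_2, k_4) = 0xF61160
s_4 = InvRound(s_3, k_3) = 0x9D6F61
s_5 = InvRound(s_4, k_2) = 0xA549D6
s_6 = InvRound(s_5, k_1) = 0x8CDA54
s_7 = InvRound(s_6, k_0) = 0xF018CD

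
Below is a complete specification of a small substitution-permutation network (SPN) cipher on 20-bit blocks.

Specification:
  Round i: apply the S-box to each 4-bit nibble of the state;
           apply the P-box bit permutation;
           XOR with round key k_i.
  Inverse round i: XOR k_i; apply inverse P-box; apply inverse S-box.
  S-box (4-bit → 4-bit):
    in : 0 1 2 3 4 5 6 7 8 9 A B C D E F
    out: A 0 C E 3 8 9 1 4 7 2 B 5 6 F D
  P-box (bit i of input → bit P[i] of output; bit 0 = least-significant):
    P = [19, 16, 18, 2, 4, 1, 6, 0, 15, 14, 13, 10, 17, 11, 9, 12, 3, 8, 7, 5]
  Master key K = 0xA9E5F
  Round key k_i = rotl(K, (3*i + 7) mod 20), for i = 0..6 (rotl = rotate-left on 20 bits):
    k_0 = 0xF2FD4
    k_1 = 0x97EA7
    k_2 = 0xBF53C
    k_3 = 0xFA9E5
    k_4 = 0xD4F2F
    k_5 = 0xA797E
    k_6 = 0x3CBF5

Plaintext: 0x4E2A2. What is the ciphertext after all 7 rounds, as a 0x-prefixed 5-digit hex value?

0x695AF

s_0 = plaintext = 0x4E2A2
s_1 = Round(s_0, k_0) = 0x910DA
s_2 = Round(s_1, k_1) = 0x83B6D
s_3 = Round(s_2, k_2) = 0xE2BAD
s_4 = Round(s_3, k_3) = 0xA7E4F
s_5 = Round(s_4, k_4) = 0x3AA39
s_6 = Round(s_5, k_5) = 0x7309D
s_7 = Round(s_6, k_6) = 0x695AF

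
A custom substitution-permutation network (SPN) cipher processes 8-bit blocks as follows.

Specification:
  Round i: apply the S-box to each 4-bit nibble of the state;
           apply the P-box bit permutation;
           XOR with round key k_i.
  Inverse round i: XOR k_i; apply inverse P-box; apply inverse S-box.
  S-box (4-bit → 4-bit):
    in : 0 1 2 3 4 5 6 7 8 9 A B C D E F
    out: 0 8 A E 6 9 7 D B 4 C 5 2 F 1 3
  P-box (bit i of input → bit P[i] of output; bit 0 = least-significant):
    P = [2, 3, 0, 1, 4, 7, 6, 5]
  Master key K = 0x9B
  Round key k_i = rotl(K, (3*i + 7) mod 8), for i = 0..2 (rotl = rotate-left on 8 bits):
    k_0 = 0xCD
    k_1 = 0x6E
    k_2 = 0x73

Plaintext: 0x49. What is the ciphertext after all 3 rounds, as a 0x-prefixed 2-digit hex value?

s_0 = plaintext = 0x49
s_1 = Round(s_0, k_0) = 0x0C
s_2 = Round(s_1, k_1) = 0x66
s_3 = Round(s_2, k_2) = 0xAE

0xAE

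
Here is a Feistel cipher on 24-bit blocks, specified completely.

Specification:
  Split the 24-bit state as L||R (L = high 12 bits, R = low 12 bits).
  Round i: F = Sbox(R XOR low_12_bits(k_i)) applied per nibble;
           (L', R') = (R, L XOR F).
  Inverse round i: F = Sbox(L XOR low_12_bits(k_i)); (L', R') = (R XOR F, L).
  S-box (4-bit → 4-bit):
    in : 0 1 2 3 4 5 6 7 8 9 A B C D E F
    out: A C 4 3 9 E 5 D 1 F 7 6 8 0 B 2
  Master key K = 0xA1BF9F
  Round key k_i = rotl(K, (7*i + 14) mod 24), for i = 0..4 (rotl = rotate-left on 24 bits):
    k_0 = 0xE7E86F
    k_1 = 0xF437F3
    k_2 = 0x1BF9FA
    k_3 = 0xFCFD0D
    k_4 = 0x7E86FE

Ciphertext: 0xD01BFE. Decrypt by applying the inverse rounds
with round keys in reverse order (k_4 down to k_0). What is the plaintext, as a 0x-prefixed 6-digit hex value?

0x574BA9

s_0 = ciphertext = 0xD01BFE
s_1 = InvRound(s_0, k_4) = 0xDDCD01
s_2 = InvRound(s_1, k_3) = 0x70DDDC
s_3 = InvRound(s_2, k_2) = 0x6F170D
s_4 = InvRound(s_3, k_1) = 0xBA96F1
s_5 = InvRound(s_4, k_0) = 0x574BA9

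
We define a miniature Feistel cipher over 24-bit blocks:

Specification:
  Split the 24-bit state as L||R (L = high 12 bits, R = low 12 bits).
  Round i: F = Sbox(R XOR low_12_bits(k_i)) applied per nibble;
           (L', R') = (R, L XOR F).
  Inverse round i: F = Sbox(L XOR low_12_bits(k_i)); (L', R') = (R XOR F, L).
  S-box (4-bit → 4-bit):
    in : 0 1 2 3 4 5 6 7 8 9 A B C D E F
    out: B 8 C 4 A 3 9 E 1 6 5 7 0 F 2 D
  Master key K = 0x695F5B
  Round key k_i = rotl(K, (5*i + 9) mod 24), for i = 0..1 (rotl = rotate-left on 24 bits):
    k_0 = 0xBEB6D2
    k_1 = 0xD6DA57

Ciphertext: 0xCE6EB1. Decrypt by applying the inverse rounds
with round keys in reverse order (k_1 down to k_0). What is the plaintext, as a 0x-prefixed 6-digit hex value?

0x4617C9

s_0 = ciphertext = 0xCE6EB1
s_1 = InvRound(s_0, k_1) = 0x7C9CE6
s_2 = InvRound(s_1, k_0) = 0x4617C9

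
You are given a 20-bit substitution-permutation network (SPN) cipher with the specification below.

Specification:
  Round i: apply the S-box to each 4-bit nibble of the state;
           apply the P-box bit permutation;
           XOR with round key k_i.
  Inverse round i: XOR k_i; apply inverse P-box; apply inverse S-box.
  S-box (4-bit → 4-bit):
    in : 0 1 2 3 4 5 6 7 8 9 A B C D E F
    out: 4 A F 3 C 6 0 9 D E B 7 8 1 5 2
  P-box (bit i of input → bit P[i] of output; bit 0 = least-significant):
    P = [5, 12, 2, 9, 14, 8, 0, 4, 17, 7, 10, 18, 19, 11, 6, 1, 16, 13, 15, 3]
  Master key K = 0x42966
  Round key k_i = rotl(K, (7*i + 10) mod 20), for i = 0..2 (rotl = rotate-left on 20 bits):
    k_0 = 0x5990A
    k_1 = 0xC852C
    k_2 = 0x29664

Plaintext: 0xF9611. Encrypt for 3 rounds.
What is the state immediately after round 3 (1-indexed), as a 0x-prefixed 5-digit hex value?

s_0 = plaintext = 0xF9611
s_1 = Round(s_0, k_0) = 0x5A258
s_2 = Round(s_1, k_1) = 0x22A8B
s_3 = Round(s_2, k_2) = 0xD6E9B

0xD6E9B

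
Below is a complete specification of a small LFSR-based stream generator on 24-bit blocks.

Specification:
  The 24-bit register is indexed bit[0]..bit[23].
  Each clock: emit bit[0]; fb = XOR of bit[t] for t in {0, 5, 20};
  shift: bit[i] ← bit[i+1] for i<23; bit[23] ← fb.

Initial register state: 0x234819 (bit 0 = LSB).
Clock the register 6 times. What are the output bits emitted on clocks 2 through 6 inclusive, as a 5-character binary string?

reg_0 = 0x234819
clock 1: out=1, reg = 0x91A40C
clock 2: out=0, reg = 0xC8D206
clock 3: out=0, reg = 0x646903
clock 4: out=1, reg = 0xB23481
clock 5: out=1, reg = 0x591A40
clock 6: out=0, reg = 0xAC8D20

00110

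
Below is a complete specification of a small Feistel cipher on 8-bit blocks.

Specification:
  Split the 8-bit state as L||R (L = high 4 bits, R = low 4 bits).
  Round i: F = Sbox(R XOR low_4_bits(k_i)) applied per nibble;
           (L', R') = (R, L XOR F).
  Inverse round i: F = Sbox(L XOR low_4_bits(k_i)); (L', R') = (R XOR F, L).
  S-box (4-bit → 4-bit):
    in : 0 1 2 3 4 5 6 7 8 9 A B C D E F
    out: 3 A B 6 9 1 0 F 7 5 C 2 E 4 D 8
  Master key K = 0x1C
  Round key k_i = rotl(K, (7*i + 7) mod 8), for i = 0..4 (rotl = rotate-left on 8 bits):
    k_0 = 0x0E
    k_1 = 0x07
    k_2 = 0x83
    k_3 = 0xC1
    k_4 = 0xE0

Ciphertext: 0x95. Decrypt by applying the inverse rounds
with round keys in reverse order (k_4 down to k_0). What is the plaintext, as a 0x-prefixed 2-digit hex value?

s_0 = ciphertext = 0x95
s_1 = InvRound(s_0, k_4) = 0x09
s_2 = InvRound(s_1, k_3) = 0x30
s_3 = InvRound(s_2, k_2) = 0x33
s_4 = InvRound(s_3, k_1) = 0xA3
s_5 = InvRound(s_4, k_0) = 0xAA

0xAA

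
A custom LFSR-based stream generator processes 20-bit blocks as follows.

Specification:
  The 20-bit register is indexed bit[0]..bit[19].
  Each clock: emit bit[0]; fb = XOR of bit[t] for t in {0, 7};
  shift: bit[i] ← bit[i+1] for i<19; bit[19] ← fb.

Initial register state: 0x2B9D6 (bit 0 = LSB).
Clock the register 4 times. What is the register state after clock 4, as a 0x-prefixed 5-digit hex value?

reg_0 = 0x2B9D6
clock 1: out=0, reg = 0x95CEB
clock 2: out=1, reg = 0x4AE75
clock 3: out=1, reg = 0xA573A
clock 4: out=0, reg = 0x52B9D

0x52B9D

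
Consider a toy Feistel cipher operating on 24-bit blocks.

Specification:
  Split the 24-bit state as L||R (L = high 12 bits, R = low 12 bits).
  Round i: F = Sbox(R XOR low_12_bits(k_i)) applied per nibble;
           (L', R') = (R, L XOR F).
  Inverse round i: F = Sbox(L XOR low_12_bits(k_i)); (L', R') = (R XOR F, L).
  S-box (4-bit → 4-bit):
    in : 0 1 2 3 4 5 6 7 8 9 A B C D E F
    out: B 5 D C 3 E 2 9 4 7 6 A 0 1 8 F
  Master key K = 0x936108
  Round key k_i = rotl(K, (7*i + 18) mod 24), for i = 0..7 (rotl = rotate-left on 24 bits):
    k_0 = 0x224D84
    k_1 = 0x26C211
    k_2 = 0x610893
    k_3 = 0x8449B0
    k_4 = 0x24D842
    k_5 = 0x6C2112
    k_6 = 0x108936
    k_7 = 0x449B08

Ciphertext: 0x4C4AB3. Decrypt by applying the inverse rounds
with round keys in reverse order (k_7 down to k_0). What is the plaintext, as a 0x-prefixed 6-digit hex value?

s_0 = ciphertext = 0x4C4AB3
s_1 = InvRound(s_0, k_7) = 0x5B34C4
s_2 = InvRound(s_1, k_6) = 0x48A5B3
s_3 = InvRound(s_2, k_5) = 0xBC748A
s_4 = InvRound(s_3, k_4) = 0x8C4BC7
s_5 = InvRound(s_4, k_3) = 0xE548C4
s_6 = InvRound(s_5, k_2) = 0xACDE54
s_7 = InvRound(s_6, k_1) = 0xA44ACD
s_8 = InvRound(s_7, k_0) = 0x3C6A44

0x3C6A44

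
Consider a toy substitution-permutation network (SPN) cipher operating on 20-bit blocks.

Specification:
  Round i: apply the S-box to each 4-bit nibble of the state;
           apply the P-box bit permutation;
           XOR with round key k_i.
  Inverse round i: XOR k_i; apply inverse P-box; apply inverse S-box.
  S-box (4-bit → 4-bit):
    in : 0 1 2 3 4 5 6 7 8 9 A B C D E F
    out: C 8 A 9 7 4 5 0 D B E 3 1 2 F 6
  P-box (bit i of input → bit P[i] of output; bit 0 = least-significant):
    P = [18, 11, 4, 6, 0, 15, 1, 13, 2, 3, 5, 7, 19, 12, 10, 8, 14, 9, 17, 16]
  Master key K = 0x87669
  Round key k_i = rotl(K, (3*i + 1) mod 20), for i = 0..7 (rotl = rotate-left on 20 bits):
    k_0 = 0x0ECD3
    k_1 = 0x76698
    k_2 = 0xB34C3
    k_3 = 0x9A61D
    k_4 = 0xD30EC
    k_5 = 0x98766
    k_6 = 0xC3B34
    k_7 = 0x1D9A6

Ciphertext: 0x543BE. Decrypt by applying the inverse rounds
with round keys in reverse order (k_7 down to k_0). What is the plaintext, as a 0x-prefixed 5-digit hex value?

s_0 = ciphertext = 0x543BE
s_1 = InvRound(s_0, k_7) = 0xDDDD4
s_2 = InvRound(s_1, k_6) = 0x95021
s_3 = InvRound(s_2, k_5) = 0xBAC41
s_4 = InvRound(s_3, k_4) = 0x5FEBB
s_5 = InvRound(s_4, k_3) = 0xCB85B
s_6 = InvRound(s_5, k_2) = 0x052D4
s_7 = InvRound(s_6, k_1) = 0x0FB13
s_8 = InvRound(s_7, k_0) = 0xDA171

0xDA171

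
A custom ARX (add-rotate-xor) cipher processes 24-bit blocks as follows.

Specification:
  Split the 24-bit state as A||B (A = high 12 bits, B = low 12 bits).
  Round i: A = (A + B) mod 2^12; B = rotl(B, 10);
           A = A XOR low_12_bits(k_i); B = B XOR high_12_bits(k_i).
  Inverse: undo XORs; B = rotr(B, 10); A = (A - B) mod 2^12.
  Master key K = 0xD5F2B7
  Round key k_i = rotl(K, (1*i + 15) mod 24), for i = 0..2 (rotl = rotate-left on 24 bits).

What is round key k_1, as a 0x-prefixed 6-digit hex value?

0xB7D5F2

K = 0xD5F2B7
k_0 = rotl(K, (1*0+15) mod 24) = rotl(K, 15) = 0x5BEAF9
k_1 = rotl(K, (1*1+15) mod 24) = rotl(K, 16) = 0xB7D5F2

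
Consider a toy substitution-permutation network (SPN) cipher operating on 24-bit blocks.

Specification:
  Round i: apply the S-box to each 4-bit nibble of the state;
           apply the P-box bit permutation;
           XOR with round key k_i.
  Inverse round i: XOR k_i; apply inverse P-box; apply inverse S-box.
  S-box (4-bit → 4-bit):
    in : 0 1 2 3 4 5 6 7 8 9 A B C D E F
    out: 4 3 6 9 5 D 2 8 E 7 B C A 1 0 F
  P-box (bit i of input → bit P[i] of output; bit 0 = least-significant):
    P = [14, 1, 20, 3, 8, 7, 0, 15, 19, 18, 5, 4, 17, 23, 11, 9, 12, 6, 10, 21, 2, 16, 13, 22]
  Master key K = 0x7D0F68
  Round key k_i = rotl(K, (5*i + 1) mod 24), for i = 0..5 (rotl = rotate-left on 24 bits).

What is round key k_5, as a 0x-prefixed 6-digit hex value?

K = 0x7D0F68
k_0 = rotl(K, (5*0+1) mod 24) = rotl(K, 1) = 0xFA1ED0
k_1 = rotl(K, (5*1+1) mod 24) = rotl(K, 6) = 0x43DA1F
k_2 = rotl(K, (5*2+1) mod 24) = rotl(K, 11) = 0x7B43E8
k_3 = rotl(K, (5*3+1) mod 24) = rotl(K, 16) = 0x687D0F
k_4 = rotl(K, (5*4+1) mod 24) = rotl(K, 21) = 0x0FA1ED
k_5 = rotl(K, (5*5+1) mod 24) = rotl(K, 2) = 0xF43DA1

0xF43DA1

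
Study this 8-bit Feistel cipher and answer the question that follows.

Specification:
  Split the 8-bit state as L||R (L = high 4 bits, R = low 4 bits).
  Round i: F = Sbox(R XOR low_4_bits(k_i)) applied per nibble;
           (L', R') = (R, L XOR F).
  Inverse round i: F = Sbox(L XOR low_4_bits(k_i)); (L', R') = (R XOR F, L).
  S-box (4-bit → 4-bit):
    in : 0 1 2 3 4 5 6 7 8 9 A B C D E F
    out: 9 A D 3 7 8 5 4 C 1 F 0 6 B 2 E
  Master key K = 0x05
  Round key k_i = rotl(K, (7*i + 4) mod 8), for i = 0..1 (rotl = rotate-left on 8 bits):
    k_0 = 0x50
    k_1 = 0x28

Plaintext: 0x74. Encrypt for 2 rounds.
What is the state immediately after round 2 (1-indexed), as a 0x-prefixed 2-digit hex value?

s_0 = plaintext = 0x74
s_1 = Round(s_0, k_0) = 0x40
s_2 = Round(s_1, k_1) = 0x08

0x08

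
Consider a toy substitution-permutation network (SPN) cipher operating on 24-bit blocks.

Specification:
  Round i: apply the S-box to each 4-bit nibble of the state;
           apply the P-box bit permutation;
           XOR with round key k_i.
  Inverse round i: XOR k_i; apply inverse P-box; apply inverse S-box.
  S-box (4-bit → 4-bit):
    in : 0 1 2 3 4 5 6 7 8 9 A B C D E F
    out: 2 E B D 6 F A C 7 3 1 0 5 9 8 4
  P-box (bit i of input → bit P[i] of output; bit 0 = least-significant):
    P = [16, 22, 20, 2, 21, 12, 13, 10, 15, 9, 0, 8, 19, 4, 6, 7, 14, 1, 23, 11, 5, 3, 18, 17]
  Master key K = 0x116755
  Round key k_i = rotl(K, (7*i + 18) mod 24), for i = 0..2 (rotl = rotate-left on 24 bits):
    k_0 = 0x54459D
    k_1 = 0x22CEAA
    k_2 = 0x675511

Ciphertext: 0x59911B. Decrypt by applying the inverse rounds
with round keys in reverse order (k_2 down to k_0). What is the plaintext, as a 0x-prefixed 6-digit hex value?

s_0 = ciphertext = 0x59911B
s_1 = InvRound(s_0, k_2) = 0x19AADF
s_2 = InvRound(s_1, k_1) = 0xDA8F33
s_3 = InvRound(s_2, k_0) = 0x55D9BE

0x55D9BE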